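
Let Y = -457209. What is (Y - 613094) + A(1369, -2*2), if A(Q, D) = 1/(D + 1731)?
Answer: -1848413280/1727 ≈ -1.0703e+6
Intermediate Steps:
A(Q, D) = 1/(1731 + D)
(Y - 613094) + A(1369, -2*2) = (-457209 - 613094) + 1/(1731 - 2*2) = -1070303 + 1/(1731 - 4) = -1070303 + 1/1727 = -1848413280/1727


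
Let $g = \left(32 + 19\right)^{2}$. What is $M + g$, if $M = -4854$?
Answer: $-2253$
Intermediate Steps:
$g = 2601$ ($g = 51^{2} = 2601$)
$M + g = -4854 + 2601 = -2253$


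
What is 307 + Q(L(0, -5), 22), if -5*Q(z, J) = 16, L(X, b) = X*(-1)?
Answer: 1519/5 ≈ 303.80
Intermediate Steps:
L(X, b) = -X
Q(z, J) = -16/5 (Q(z, J) = -1/5*16 = -16/5)
307 + Q(L(0, -5), 22) = 307 - 16/5 = 1519/5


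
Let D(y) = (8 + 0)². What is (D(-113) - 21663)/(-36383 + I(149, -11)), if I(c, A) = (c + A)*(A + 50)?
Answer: 21599/31001 ≈ 0.69672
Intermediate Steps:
I(c, A) = (50 + A)*(A + c) (I(c, A) = (A + c)*(50 + A) = (50 + A)*(A + c))
D(y) = 64 (D(y) = 8² = 64)
(D(-113) - 21663)/(-36383 + I(149, -11)) = (64 - 21663)/(-36383 + ((-11)² + 50*(-11) + 50*149 - 11*149)) = -21599/(-36383 + (121 - 550 + 7450 - 1639)) = -21599/(-36383 + 5382) = -21599/(-31001) = -21599*(-1/31001) = 21599/31001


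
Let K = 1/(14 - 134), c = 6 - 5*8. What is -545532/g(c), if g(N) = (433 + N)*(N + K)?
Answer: 21821280/542773 ≈ 40.203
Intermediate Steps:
c = -34 (c = 6 - 40 = -34)
K = -1/120 (K = 1/(-120) = -1/120 ≈ -0.0083333)
g(N) = (433 + N)*(-1/120 + N) (g(N) = (433 + N)*(N - 1/120) = (433 + N)*(-1/120 + N))
-545532/g(c) = -545532/(-433/120 + (-34)**2 + (51959/120)*(-34)) = -545532/(-433/120 + 1156 - 883303/60) = -545532/(-542773/40) = -545532*(-40/542773) = 21821280/542773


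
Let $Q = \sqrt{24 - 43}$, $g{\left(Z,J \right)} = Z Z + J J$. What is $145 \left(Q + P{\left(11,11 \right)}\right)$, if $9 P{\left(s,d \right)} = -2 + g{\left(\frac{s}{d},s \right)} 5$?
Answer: $\frac{88160}{9} + 145 i \sqrt{19} \approx 9795.6 + 632.04 i$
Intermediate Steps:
$g{\left(Z,J \right)} = J^{2} + Z^{2}$ ($g{\left(Z,J \right)} = Z^{2} + J^{2} = J^{2} + Z^{2}$)
$Q = i \sqrt{19}$ ($Q = \sqrt{-19} = i \sqrt{19} \approx 4.3589 i$)
$P{\left(s,d \right)} = - \frac{2}{9} + \frac{5 s^{2}}{9} + \frac{5 s^{2}}{9 d^{2}}$ ($P{\left(s,d \right)} = \frac{-2 + \left(s^{2} + \left(\frac{s}{d}\right)^{2}\right) 5}{9} = \frac{-2 + \left(s^{2} + \frac{s^{2}}{d^{2}}\right) 5}{9} = \frac{-2 + \left(5 s^{2} + \frac{5 s^{2}}{d^{2}}\right)}{9} = \frac{-2 + 5 s^{2} + \frac{5 s^{2}}{d^{2}}}{9} = - \frac{2}{9} + \frac{5 s^{2}}{9} + \frac{5 s^{2}}{9 d^{2}}$)
$145 \left(Q + P{\left(11,11 \right)}\right) = 145 \left(i \sqrt{19} + \left(- \frac{2}{9} + \frac{5 \cdot 11^{2}}{9} + \frac{5 \cdot 11^{2}}{9 \cdot 121}\right)\right) = 145 \left(i \sqrt{19} + \left(- \frac{2}{9} + \frac{5}{9} \cdot 121 + \frac{5}{9} \cdot \frac{1}{121} \cdot 121\right)\right) = 145 \left(i \sqrt{19} + \left(- \frac{2}{9} + \frac{605}{9} + \frac{5}{9}\right)\right) = 145 \left(i \sqrt{19} + \frac{608}{9}\right) = 145 \left(\frac{608}{9} + i \sqrt{19}\right) = \frac{88160}{9} + 145 i \sqrt{19}$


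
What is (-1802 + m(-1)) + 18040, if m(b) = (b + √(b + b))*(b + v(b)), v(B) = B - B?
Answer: 16239 - I*√2 ≈ 16239.0 - 1.4142*I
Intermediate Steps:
v(B) = 0
m(b) = b*(b + √2*√b) (m(b) = (b + √(b + b))*(b + 0) = (b + √(2*b))*b = (b + √2*√b)*b = b*(b + √2*√b))
(-1802 + m(-1)) + 18040 = (-1802 + ((-1)² + √2*(-1)^(3/2))) + 18040 = (-1802 + (1 + √2*(-I))) + 18040 = (-1802 + (1 - I*√2)) + 18040 = (-1801 - I*√2) + 18040 = 16239 - I*√2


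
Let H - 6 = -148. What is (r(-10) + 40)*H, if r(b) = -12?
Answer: -3976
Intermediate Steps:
H = -142 (H = 6 - 148 = -142)
(r(-10) + 40)*H = (-12 + 40)*(-142) = 28*(-142) = -3976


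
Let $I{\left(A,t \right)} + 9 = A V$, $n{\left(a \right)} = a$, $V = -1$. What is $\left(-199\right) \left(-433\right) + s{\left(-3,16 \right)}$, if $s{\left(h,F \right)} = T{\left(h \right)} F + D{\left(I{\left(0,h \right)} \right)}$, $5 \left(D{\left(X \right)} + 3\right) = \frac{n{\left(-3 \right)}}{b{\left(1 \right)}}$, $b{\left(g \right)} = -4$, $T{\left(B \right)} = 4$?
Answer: $\frac{1724563}{20} \approx 86228.0$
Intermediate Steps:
$I{\left(A,t \right)} = -9 - A$ ($I{\left(A,t \right)} = -9 + A \left(-1\right) = -9 - A$)
$D{\left(X \right)} = - \frac{57}{20}$ ($D{\left(X \right)} = -3 + \frac{\left(-3\right) \frac{1}{-4}}{5} = -3 + \frac{\left(-3\right) \left(- \frac{1}{4}\right)}{5} = -3 + \frac{1}{5} \cdot \frac{3}{4} = -3 + \frac{3}{20} = - \frac{57}{20}$)
$s{\left(h,F \right)} = - \frac{57}{20} + 4 F$ ($s{\left(h,F \right)} = 4 F - \frac{57}{20} = - \frac{57}{20} + 4 F$)
$\left(-199\right) \left(-433\right) + s{\left(-3,16 \right)} = \left(-199\right) \left(-433\right) + \left(- \frac{57}{20} + 4 \cdot 16\right) = 86167 + \left(- \frac{57}{20} + 64\right) = 86167 + \frac{1223}{20} = \frac{1724563}{20}$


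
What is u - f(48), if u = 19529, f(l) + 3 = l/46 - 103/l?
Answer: 21564545/1104 ≈ 19533.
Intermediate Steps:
f(l) = -3 - 103/l + l/46 (f(l) = -3 + (l/46 - 103/l) = -3 + (-103/l + l/46) = -3 - 103/l + l/46)
u - f(48) = 19529 - (-3 - 103/48 + (1/46)*48) = 19529 - (-3 - 103*1/48 + 24/23) = 19529 - (-3 - 103/48 + 24/23) = 19529 - 1*(-4529/1104) = 19529 + 4529/1104 = 21564545/1104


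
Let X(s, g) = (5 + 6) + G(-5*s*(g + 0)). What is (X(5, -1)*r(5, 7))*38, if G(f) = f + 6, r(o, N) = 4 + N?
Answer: 17556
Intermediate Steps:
G(f) = 6 + f
X(s, g) = 17 - 5*g*s (X(s, g) = (5 + 6) + (6 - 5*s*(g + 0)) = 11 + (6 - 5*s*g) = 11 + (6 - 5*g*s) = 17 - 5*g*s)
(X(5, -1)*r(5, 7))*38 = ((17 - 5*(-1)*5)*(4 + 7))*38 = ((17 + 25)*11)*38 = (42*11)*38 = 462*38 = 17556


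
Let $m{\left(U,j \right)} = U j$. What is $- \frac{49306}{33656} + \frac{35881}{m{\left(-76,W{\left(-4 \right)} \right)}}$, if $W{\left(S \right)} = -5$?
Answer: $\frac{37152333}{399665} \approx 92.959$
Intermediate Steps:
$- \frac{49306}{33656} + \frac{35881}{m{\left(-76,W{\left(-4 \right)} \right)}} = - \frac{49306}{33656} + \frac{35881}{\left(-76\right) \left(-5\right)} = \left(-49306\right) \frac{1}{33656} + \frac{35881}{380} = - \frac{24653}{16828} + 35881 \cdot \frac{1}{380} = - \frac{24653}{16828} + \frac{35881}{380} = \frac{37152333}{399665}$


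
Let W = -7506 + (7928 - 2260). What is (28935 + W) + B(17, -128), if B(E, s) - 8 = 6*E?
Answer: 27207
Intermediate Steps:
B(E, s) = 8 + 6*E
W = -1838 (W = -7506 + 5668 = -1838)
(28935 + W) + B(17, -128) = (28935 - 1838) + (8 + 6*17) = 27097 + (8 + 102) = 27097 + 110 = 27207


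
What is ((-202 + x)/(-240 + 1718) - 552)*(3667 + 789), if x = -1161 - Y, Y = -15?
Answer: -1820730512/739 ≈ -2.4638e+6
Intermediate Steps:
x = -1146 (x = -1161 - 1*(-15) = -1161 + 15 = -1146)
((-202 + x)/(-240 + 1718) - 552)*(3667 + 789) = ((-202 - 1146)/(-240 + 1718) - 552)*(3667 + 789) = (-1348/1478 - 552)*4456 = (-1348*1/1478 - 552)*4456 = (-674/739 - 552)*4456 = -408602/739*4456 = -1820730512/739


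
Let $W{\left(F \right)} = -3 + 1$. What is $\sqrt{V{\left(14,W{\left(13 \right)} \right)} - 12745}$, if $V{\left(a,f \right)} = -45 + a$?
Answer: $2 i \sqrt{3194} \approx 113.03 i$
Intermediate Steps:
$W{\left(F \right)} = -2$
$\sqrt{V{\left(14,W{\left(13 \right)} \right)} - 12745} = \sqrt{\left(-45 + 14\right) - 12745} = \sqrt{-31 - 12745} = \sqrt{-12776} = 2 i \sqrt{3194}$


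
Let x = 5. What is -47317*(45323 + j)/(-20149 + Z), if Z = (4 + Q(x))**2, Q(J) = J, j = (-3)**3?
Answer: 535817708/5017 ≈ 1.0680e+5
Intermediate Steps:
j = -27
Z = 81 (Z = (4 + 5)**2 = 9**2 = 81)
-47317*(45323 + j)/(-20149 + Z) = -47317*(45323 - 27)/(-20149 + 81) = -47317/((-20068/45296)) = -47317/((-20068*1/45296)) = -47317/(-5017/11324) = -47317*(-11324/5017) = 535817708/5017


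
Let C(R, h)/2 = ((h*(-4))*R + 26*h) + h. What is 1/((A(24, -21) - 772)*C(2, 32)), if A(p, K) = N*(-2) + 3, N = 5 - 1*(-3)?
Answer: -1/954560 ≈ -1.0476e-6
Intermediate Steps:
N = 8 (N = 5 + 3 = 8)
C(R, h) = 54*h - 8*R*h (C(R, h) = 2*(((h*(-4))*R + 26*h) + h) = 2*(((-4*h)*R + 26*h) + h) = 2*((-4*R*h + 26*h) + h) = 2*((26*h - 4*R*h) + h) = 2*(27*h - 4*R*h) = 54*h - 8*R*h)
A(p, K) = -13 (A(p, K) = 8*(-2) + 3 = -16 + 3 = -13)
1/((A(24, -21) - 772)*C(2, 32)) = 1/((-13 - 772)*((2*32*(27 - 4*2)))) = 1/((-785)*((2*32*(27 - 8)))) = -1/(785*(2*32*19)) = -1/785/1216 = -1/785*1/1216 = -1/954560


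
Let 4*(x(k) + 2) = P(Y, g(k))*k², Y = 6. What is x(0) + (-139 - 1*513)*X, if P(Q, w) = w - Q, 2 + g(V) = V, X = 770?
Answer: -502042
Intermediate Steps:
g(V) = -2 + V
x(k) = -2 + k²*(-8 + k)/4 (x(k) = -2 + (((-2 + k) - 1*6)*k²)/4 = -2 + (((-2 + k) - 6)*k²)/4 = -2 + ((-8 + k)*k²)/4 = -2 + (k²*(-8 + k))/4 = -2 + k²*(-8 + k)/4)
x(0) + (-139 - 1*513)*X = (-2 + (¼)*0²*(-8 + 0)) + (-139 - 1*513)*770 = (-2 + (¼)*0*(-8)) + (-139 - 513)*770 = (-2 + 0) - 652*770 = -2 - 502040 = -502042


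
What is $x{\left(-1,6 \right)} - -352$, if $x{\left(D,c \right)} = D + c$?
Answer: $357$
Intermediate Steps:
$x{\left(-1,6 \right)} - -352 = \left(-1 + 6\right) - -352 = 5 + 352 = 357$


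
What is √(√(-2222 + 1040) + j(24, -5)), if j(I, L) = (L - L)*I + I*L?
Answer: √(-120 + I*√1182) ≈ 1.5537 + 11.064*I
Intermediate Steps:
j(I, L) = I*L (j(I, L) = 0*I + I*L = 0 + I*L = I*L)
√(√(-2222 + 1040) + j(24, -5)) = √(√(-2222 + 1040) + 24*(-5)) = √(√(-1182) - 120) = √(I*√1182 - 120) = √(-120 + I*√1182)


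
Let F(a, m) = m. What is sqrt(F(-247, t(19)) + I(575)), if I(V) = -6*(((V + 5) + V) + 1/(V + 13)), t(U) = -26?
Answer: I*sqrt(1363378)/14 ≈ 83.403*I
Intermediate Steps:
I(V) = -30 - 12*V - 6/(13 + V) (I(V) = -6*(((5 + V) + V) + 1/(13 + V)) = -6*((5 + 2*V) + 1/(13 + V)) = -6*(5 + 1/(13 + V) + 2*V) = -30 - 12*V - 6/(13 + V))
sqrt(F(-247, t(19)) + I(575)) = sqrt(-26 + 6*(-66 - 31*575 - 2*575**2)/(13 + 575)) = sqrt(-26 + 6*(-66 - 17825 - 2*330625)/588) = sqrt(-26 + 6*(1/588)*(-66 - 17825 - 661250)) = sqrt(-26 + 6*(1/588)*(-679141)) = sqrt(-26 - 679141/98) = sqrt(-681689/98) = I*sqrt(1363378)/14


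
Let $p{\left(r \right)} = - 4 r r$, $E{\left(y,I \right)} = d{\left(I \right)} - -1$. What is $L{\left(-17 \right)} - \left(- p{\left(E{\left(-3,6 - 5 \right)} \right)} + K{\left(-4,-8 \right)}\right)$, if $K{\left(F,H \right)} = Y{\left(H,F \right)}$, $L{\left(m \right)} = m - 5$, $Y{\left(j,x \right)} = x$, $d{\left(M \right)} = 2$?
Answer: $-54$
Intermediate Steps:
$L{\left(m \right)} = -5 + m$
$E{\left(y,I \right)} = 3$ ($E{\left(y,I \right)} = 2 - -1 = 2 + 1 = 3$)
$K{\left(F,H \right)} = F$
$p{\left(r \right)} = - 4 r^{2}$
$L{\left(-17 \right)} - \left(- p{\left(E{\left(-3,6 - 5 \right)} \right)} + K{\left(-4,-8 \right)}\right) = \left(-5 - 17\right) - \left(-4 + 4 \cdot 3^{2}\right) = -22 + \left(\left(-4\right) 9 + 4\right) = -22 + \left(-36 + 4\right) = -22 - 32 = -54$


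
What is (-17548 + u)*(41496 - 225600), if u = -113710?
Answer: 24165122832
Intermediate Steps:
(-17548 + u)*(41496 - 225600) = (-17548 - 113710)*(41496 - 225600) = -131258*(-184104) = 24165122832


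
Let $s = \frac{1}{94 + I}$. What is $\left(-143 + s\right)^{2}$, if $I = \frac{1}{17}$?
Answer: $\frac{52276249600}{2556801} \approx 20446.0$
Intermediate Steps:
$I = \frac{1}{17} \approx 0.058824$
$s = \frac{17}{1599}$ ($s = \frac{1}{94 + \frac{1}{17}} = \frac{1}{\frac{1599}{17}} = \frac{17}{1599} \approx 0.010632$)
$\left(-143 + s\right)^{2} = \left(-143 + \frac{17}{1599}\right)^{2} = \left(- \frac{228640}{1599}\right)^{2} = \frac{52276249600}{2556801}$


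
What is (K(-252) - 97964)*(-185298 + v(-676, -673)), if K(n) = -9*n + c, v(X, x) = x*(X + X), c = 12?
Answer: -69332435032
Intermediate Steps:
v(X, x) = 2*X*x (v(X, x) = x*(2*X) = 2*X*x)
K(n) = 12 - 9*n (K(n) = -9*n + 12 = 12 - 9*n)
(K(-252) - 97964)*(-185298 + v(-676, -673)) = ((12 - 9*(-252)) - 97964)*(-185298 + 2*(-676)*(-673)) = ((12 + 2268) - 97964)*(-185298 + 909896) = (2280 - 97964)*724598 = -95684*724598 = -69332435032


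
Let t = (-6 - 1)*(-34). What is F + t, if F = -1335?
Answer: -1097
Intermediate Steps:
t = 238 (t = -7*(-34) = 238)
F + t = -1335 + 238 = -1097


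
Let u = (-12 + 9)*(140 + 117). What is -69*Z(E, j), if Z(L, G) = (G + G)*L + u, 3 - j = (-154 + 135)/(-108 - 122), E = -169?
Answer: 606192/5 ≈ 1.2124e+5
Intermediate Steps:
u = -771 (u = -3*257 = -771)
j = 671/230 (j = 3 - (-154 + 135)/(-108 - 122) = 3 - (-19)/(-230) = 3 - (-19)*(-1)/230 = 3 - 1*19/230 = 3 - 19/230 = 671/230 ≈ 2.9174)
Z(L, G) = -771 + 2*G*L (Z(L, G) = (G + G)*L - 771 = (2*G)*L - 771 = 2*G*L - 771 = -771 + 2*G*L)
-69*Z(E, j) = -69*(-771 + 2*(671/230)*(-169)) = -69*(-771 - 113399/115) = -69*(-202064/115) = 606192/5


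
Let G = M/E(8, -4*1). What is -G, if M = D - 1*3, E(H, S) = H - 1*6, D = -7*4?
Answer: 31/2 ≈ 15.500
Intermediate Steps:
D = -28
E(H, S) = -6 + H (E(H, S) = H - 6 = -6 + H)
M = -31 (M = -28 - 1*3 = -28 - 3 = -31)
G = -31/2 (G = -31/(-6 + 8) = -31/2 ≈ -15.500)
-G = -1*(-31/2) = 31/2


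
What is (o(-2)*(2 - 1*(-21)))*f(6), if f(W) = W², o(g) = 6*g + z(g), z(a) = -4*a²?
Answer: -23184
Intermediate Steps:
o(g) = -4*g² + 6*g (o(g) = 6*g - 4*g² = -4*g² + 6*g)
(o(-2)*(2 - 1*(-21)))*f(6) = ((2*(-2)*(3 - 2*(-2)))*(2 - 1*(-21)))*6² = ((2*(-2)*(3 + 4))*(2 + 21))*36 = ((2*(-2)*7)*23)*36 = -28*23*36 = -644*36 = -23184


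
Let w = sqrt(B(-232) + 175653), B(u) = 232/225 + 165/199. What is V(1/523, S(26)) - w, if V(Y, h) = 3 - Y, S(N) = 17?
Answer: 1568/523 - 8*sqrt(24455067613)/2985 ≈ -416.11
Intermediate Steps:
B(u) = 83293/44775 (B(u) = 232*(1/225) + 165*(1/199) = 232/225 + 165/199 = 83293/44775)
w = 8*sqrt(24455067613)/2985 (w = sqrt(83293/44775 + 175653) = sqrt(7864946368/44775) = 8*sqrt(24455067613)/2985 ≈ 419.11)
V(1/523, S(26)) - w = (3 - 1/523) - 8*sqrt(24455067613)/2985 = 1568/523 - 8*sqrt(24455067613)/2985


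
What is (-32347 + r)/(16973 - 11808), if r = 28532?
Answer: -763/1033 ≈ -0.73863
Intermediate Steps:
(-32347 + r)/(16973 - 11808) = (-32347 + 28532)/(16973 - 11808) = -3815/5165 = -3815*1/5165 = -763/1033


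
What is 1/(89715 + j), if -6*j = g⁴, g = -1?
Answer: 6/538289 ≈ 1.1146e-5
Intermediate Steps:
j = -⅙ (j = -⅙*(-1)⁴ = -⅙*1 = -⅙ ≈ -0.16667)
1/(89715 + j) = 1/(89715 - ⅙) = 1/(538289/6) = 6/538289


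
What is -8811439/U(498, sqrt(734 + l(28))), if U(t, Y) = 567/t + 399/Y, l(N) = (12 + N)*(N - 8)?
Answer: 480810015582/4911731 - 329525160614*sqrt(1534)/14735193 ≈ -7.7799e+5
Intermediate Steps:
l(N) = (-8 + N)*(12 + N) (l(N) = (12 + N)*(-8 + N) = (-8 + N)*(12 + N))
U(t, Y) = 399/Y + 567/t
-8811439/U(498, sqrt(734 + l(28))) = -8811439/(399/(sqrt(734 + (-96 + 28**2 + 4*28))) + 567/498) = -8811439/(399/(sqrt(734 + (-96 + 784 + 112))) + 567*(1/498)) = -8811439/(399/(sqrt(734 + 800)) + 189/166) = -8811439/(399/(sqrt(1534)) + 189/166) = -8811439/(399*(sqrt(1534)/1534) + 189/166) = -8811439/(399*sqrt(1534)/1534 + 189/166) = -8811439/(189/166 + 399*sqrt(1534)/1534)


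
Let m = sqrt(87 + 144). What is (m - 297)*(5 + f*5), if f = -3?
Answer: 2970 - 10*sqrt(231) ≈ 2818.0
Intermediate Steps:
m = sqrt(231) ≈ 15.199
(m - 297)*(5 + f*5) = (sqrt(231) - 297)*(5 - 3*5) = (-297 + sqrt(231))*(5 - 15) = (-297 + sqrt(231))*(-10) = 2970 - 10*sqrt(231)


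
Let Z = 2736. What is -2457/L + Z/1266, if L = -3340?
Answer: 2041467/704740 ≈ 2.8968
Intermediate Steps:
-2457/L + Z/1266 = -2457/(-3340) + 2736/1266 = -2457*(-1/3340) + 2736*(1/1266) = 2457/3340 + 456/211 = 2041467/704740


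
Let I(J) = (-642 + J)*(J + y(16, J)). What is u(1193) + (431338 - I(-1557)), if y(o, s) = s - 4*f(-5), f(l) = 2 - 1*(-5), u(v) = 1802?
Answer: -6476118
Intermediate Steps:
f(l) = 7 (f(l) = 2 + 5 = 7)
y(o, s) = -28 + s (y(o, s) = s - 4*7 = s - 28 = -28 + s)
I(J) = (-642 + J)*(-28 + 2*J) (I(J) = (-642 + J)*(J + (-28 + J)) = (-642 + J)*(-28 + 2*J))
u(1193) + (431338 - I(-1557)) = 1802 + (431338 - (17976 - 1312*(-1557) + 2*(-1557)**2)) = 1802 + (431338 - (17976 + 2042784 + 2*2424249)) = 1802 + (431338 - (17976 + 2042784 + 4848498)) = 1802 + (431338 - 1*6909258) = 1802 + (431338 - 6909258) = 1802 - 6477920 = -6476118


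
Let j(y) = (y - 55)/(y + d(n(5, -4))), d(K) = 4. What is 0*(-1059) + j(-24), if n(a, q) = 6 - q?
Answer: 79/20 ≈ 3.9500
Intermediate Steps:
j(y) = (-55 + y)/(4 + y) (j(y) = (y - 55)/(y + 4) = (-55 + y)/(4 + y))
0*(-1059) + j(-24) = 0*(-1059) + (-55 - 24)/(4 - 24) = 0 - 79/(-20) = 0 - 1/20*(-79) = 0 + 79/20 = 79/20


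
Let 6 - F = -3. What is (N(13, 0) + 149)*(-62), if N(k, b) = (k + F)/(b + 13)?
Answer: -121458/13 ≈ -9342.9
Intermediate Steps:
F = 9 (F = 6 - 1*(-3) = 6 + 3 = 9)
N(k, b) = (9 + k)/(13 + b) (N(k, b) = (k + 9)/(b + 13) = (9 + k)/(13 + b))
(N(13, 0) + 149)*(-62) = ((9 + 13)/(13 + 0) + 149)*(-62) = (22/13 + 149)*(-62) = (1959/13)*(-62) = -121458/13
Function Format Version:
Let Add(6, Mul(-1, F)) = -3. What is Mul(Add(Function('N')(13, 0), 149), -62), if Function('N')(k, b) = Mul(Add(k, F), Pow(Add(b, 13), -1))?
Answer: Rational(-121458, 13) ≈ -9342.9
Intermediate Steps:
F = 9 (F = Add(6, Mul(-1, -3)) = Add(6, 3) = 9)
Function('N')(k, b) = Mul(Pow(Add(13, b), -1), Add(9, k)) (Function('N')(k, b) = Mul(Add(k, 9), Pow(Add(b, 13), -1)) = Mul(Add(9, k), Pow(Add(13, b), -1)) = Mul(Pow(Add(13, b), -1), Add(9, k)))
Mul(Add(Function('N')(13, 0), 149), -62) = Mul(Add(Mul(Pow(Add(13, 0), -1), Add(9, 13)), 149), -62) = Mul(Add(Mul(Pow(13, -1), 22), 149), -62) = Mul(Add(Mul(Rational(1, 13), 22), 149), -62) = Mul(Add(Rational(22, 13), 149), -62) = Mul(Rational(1959, 13), -62) = Rational(-121458, 13)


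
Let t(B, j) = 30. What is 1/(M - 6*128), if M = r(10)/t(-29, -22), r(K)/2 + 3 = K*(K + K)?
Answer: -15/11323 ≈ -0.0013247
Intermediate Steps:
r(K) = -6 + 4*K² (r(K) = -6 + 2*(K*(K + K)) = -6 + 2*(K*(2*K)) = -6 + 2*(2*K²) = -6 + 4*K²)
M = 197/15 (M = (-6 + 4*10²)/30 = (-6 + 4*100)*(1/30) = (-6 + 400)*(1/30) = 394*(1/30) = 197/15 ≈ 13.133)
1/(M - 6*128) = 1/(197/15 - 6*128) = 1/(197/15 - 768) = 1/(-11323/15) = -15/11323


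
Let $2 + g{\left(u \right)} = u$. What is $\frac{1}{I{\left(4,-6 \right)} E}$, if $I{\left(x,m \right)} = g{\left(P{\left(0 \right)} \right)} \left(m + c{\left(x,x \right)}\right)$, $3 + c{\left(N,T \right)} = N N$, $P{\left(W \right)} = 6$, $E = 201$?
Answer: $\frac{1}{5628} \approx 0.00017768$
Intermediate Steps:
$c{\left(N,T \right)} = -3 + N^{2}$ ($c{\left(N,T \right)} = -3 + N N = -3 + N^{2}$)
$g{\left(u \right)} = -2 + u$
$I{\left(x,m \right)} = -12 + 4 m + 4 x^{2}$ ($I{\left(x,m \right)} = \left(-2 + 6\right) \left(m + \left(-3 + x^{2}\right)\right) = 4 \left(-3 + m + x^{2}\right) = -12 + 4 m + 4 x^{2}$)
$\frac{1}{I{\left(4,-6 \right)} E} = \frac{1}{\left(-12 + 4 \left(-6\right) + 4 \cdot 4^{2}\right) 201} = \frac{1}{\left(-12 - 24 + 4 \cdot 16\right) 201} = \frac{1}{\left(-12 - 24 + 64\right) 201} = \frac{1}{28 \cdot 201} = \frac{1}{5628}$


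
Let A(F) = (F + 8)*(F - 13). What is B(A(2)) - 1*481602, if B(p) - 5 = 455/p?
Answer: -10595225/22 ≈ -4.8160e+5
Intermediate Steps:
A(F) = (-13 + F)*(8 + F) (A(F) = (8 + F)*(-13 + F) = (-13 + F)*(8 + F))
B(p) = 5 + 455/p
B(A(2)) - 1*481602 = (5 + 455/(-104 + 2² - 5*2)) - 1*481602 = (5 + 455/(-104 + 4 - 10)) - 481602 = (5 + 455/(-110)) - 481602 = (5 + 455*(-1/110)) - 481602 = (5 - 91/22) - 481602 = 19/22 - 481602 = -10595225/22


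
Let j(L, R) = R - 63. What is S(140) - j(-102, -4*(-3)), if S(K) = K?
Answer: 191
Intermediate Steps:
j(L, R) = -63 + R
S(140) - j(-102, -4*(-3)) = 140 - (-63 - 4*(-3)) = 140 - (-63 + 12) = 140 - 1*(-51) = 140 + 51 = 191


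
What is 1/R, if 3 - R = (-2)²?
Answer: -1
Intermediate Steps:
R = -1 (R = 3 - 1*(-2)² = 3 - 1*4 = 3 - 4 = -1)
1/R = 1/(-1) = -1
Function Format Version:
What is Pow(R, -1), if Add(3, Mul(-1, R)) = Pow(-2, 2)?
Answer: -1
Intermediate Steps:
R = -1 (R = Add(3, Mul(-1, Pow(-2, 2))) = Add(3, Mul(-1, 4)) = Add(3, -4) = -1)
Pow(R, -1) = Pow(-1, -1) = -1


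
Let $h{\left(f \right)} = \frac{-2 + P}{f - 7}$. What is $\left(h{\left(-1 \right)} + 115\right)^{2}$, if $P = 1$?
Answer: $\frac{848241}{64} \approx 13254.0$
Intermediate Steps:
$h{\left(f \right)} = - \frac{1}{-7 + f}$ ($h{\left(f \right)} = \frac{-2 + 1}{f - 7} = - \frac{1}{f - 7} = - \frac{1}{-7 + f}$)
$\left(h{\left(-1 \right)} + 115\right)^{2} = \left(- \frac{1}{-7 - 1} + 115\right)^{2} = \left(- \frac{1}{-8} + 115\right)^{2} = \left(\left(-1\right) \left(- \frac{1}{8}\right) + 115\right)^{2} = \left(\frac{1}{8} + 115\right)^{2} = \left(\frac{921}{8}\right)^{2} = \frac{848241}{64}$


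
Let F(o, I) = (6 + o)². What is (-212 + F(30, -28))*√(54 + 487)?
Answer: 1084*√541 ≈ 25213.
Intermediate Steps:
(-212 + F(30, -28))*√(54 + 487) = (-212 + (6 + 30)²)*√(54 + 487) = (-212 + 36²)*√541 = (-212 + 1296)*√541 = 1084*√541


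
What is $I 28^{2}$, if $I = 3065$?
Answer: $2402960$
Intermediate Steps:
$I 28^{2} = 3065 \cdot 28^{2} = 3065 \cdot 784 = 2402960$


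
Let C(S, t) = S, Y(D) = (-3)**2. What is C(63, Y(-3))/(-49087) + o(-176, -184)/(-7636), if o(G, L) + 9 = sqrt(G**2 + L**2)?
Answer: -39285/374828332 - 2*sqrt(1013)/1909 ≈ -0.033450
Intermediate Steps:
Y(D) = 9
o(G, L) = -9 + sqrt(G**2 + L**2)
C(63, Y(-3))/(-49087) + o(-176, -184)/(-7636) = 63/(-49087) + (-9 + sqrt((-176)**2 + (-184)**2))/(-7636) = 63*(-1/49087) + (-9 + sqrt(30976 + 33856))*(-1/7636) = -63/49087 + (-9 + sqrt(64832))*(-1/7636) = -63/49087 + (-9 + 8*sqrt(1013))*(-1/7636) = -63/49087 + (9/7636 - 2*sqrt(1013)/1909) = -39285/374828332 - 2*sqrt(1013)/1909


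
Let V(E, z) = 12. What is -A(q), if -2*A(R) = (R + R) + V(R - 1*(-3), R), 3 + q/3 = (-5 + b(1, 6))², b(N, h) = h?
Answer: 0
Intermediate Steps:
q = -6 (q = -9 + 3*(-5 + 6)² = -9 + 3*1² = -9 + 3*1 = -9 + 3 = -6)
A(R) = -6 - R (A(R) = -((R + R) + 12)/2 = -(2*R + 12)/2 = -(12 + 2*R)/2 = -6 - R)
-A(q) = -(-6 - 1*(-6)) = -(-6 + 6) = -1*0 = 0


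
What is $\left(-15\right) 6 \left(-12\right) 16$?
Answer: $17280$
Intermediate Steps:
$\left(-15\right) 6 \left(-12\right) 16 = \left(-90\right) \left(-12\right) 16 = 1080 \cdot 16 = 17280$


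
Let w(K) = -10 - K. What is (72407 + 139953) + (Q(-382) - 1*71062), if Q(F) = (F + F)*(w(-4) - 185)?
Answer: 287222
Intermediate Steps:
Q(F) = -382*F (Q(F) = (F + F)*((-10 - 1*(-4)) - 185) = (2*F)*((-10 + 4) - 185) = (2*F)*(-6 - 185) = (2*F)*(-191) = -382*F)
(72407 + 139953) + (Q(-382) - 1*71062) = (72407 + 139953) + (-382*(-382) - 1*71062) = 212360 + (145924 - 71062) = 212360 + 74862 = 287222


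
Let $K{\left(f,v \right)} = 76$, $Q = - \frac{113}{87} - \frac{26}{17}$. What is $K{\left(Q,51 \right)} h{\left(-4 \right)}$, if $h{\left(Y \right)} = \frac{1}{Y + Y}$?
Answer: $- \frac{19}{2} \approx -9.5$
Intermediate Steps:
$Q = - \frac{4183}{1479}$ ($Q = \left(-113\right) \frac{1}{87} - \frac{26}{17} = - \frac{113}{87} - \frac{26}{17} = - \frac{4183}{1479} \approx -2.8283$)
$h{\left(Y \right)} = \frac{1}{2 Y}$
$K{\left(Q,51 \right)} h{\left(-4 \right)} = 76 \frac{1}{2 \left(-4\right)} = 76 \cdot \frac{1}{2} \left(- \frac{1}{4}\right) = 76 \left(- \frac{1}{8}\right) = - \frac{19}{2}$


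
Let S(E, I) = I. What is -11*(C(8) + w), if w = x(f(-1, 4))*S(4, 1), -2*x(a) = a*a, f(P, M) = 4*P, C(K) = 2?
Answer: 66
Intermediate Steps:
x(a) = -a²/2 (x(a) = -a*a/2 = -a²/2)
w = -8 (w = -(4*(-1))²/2*1 = -½*(-4)²*1 = -½*16*1 = -8*1 = -8)
-11*(C(8) + w) = -11*(2 - 8) = -11*(-6) = 66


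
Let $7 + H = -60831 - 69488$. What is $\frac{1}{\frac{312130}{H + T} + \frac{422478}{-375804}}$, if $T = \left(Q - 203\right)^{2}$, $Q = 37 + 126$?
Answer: $- \frac{103366978}{366845311} \approx -0.28177$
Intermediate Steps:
$Q = 163$
$H = -130326$ ($H = -7 - 130319 = -130326$)
$T = 1600$ ($T = \left(163 - 203\right)^{2} = \left(-40\right)^{2} = 1600$)
$\frac{1}{\frac{312130}{H + T} + \frac{422478}{-375804}} = \frac{1}{\frac{312130}{-130326 + 1600} + \frac{422478}{-375804}} = \frac{1}{\frac{312130}{-128726} + 422478 \left(- \frac{1}{375804}\right)} = \frac{1}{312130 \left(- \frac{1}{128726}\right) - \frac{23471}{20878}} = \frac{1}{- \frac{12005}{4951} - \frac{23471}{20878}} = \frac{1}{- \frac{366845311}{103366978}} = - \frac{103366978}{366845311}$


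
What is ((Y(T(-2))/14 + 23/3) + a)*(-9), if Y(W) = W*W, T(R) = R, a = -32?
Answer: 1515/7 ≈ 216.43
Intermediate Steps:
Y(W) = W**2
((Y(T(-2))/14 + 23/3) + a)*(-9) = (((-2)**2/14 + 23/3) - 32)*(-9) = ((4*(1/14) + 23*(1/3)) - 32)*(-9) = ((2/7 + 23/3) - 32)*(-9) = (167/21 - 32)*(-9) = -505/21*(-9) = 1515/7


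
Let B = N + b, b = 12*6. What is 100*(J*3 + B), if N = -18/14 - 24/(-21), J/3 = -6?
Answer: 12500/7 ≈ 1785.7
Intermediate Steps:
J = -18 (J = 3*(-6) = -18)
b = 72
N = -1/7 (N = -18*1/14 - 24*(-1/21) = -9/7 + 8/7 = -1/7 ≈ -0.14286)
B = 503/7 (B = -1/7 + 72 = 503/7 ≈ 71.857)
100*(J*3 + B) = 100*(-18*3 + 503/7) = 100*(-54 + 503/7) = 100*(125/7) = 12500/7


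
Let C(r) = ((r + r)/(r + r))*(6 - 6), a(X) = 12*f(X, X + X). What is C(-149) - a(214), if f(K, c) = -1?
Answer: 12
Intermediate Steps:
a(X) = -12 (a(X) = 12*(-1) = -12)
C(r) = 0 (C(r) = ((2*r)/((2*r)))*0 = ((2*r)*(1/(2*r)))*0 = 1*0 = 0)
C(-149) - a(214) = 0 - 1*(-12) = 0 + 12 = 12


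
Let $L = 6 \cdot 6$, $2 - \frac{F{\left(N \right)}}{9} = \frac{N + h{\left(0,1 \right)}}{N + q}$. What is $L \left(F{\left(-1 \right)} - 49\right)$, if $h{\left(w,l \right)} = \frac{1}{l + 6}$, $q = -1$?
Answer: $- \frac{8784}{7} \approx -1254.9$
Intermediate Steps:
$h{\left(w,l \right)} = \frac{1}{6 + l}$
$F{\left(N \right)} = 18 - \frac{9 \left(\frac{1}{7} + N\right)}{-1 + N}$ ($F{\left(N \right)} = 18 - 9 \frac{N + \frac{1}{6 + 1}}{N - 1} = 18 - 9 \frac{N + \frac{1}{7}}{-1 + N} = 18 - 9 \frac{\frac{1}{7} + N}{-1 + N} = 18 - \frac{9 \left(\frac{1}{7} + N\right)}{-1 + N}$)
$L = 36$
$L \left(F{\left(-1 \right)} - 49\right) = 36 \left(\frac{9 \left(-15 + 7 \left(-1\right)\right)}{7 \left(-1 - 1\right)} - 49\right) = 36 \left(\frac{9 \left(-15 - 7\right)}{7 \left(-2\right)} - 49\right) = 36 \left(\frac{9}{7} \left(- \frac{1}{2}\right) \left(-22\right) - 49\right) = 36 \left(\frac{99}{7} - 49\right) = 36 \left(- \frac{244}{7}\right) = - \frac{8784}{7}$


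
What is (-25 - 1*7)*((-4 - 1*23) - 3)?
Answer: 960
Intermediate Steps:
(-25 - 1*7)*((-4 - 1*23) - 3) = (-25 - 7)*((-4 - 23) - 3) = -32*(-27 - 3) = -32*(-30) = 960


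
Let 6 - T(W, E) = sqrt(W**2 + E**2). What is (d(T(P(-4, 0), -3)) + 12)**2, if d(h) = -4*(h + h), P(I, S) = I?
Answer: 16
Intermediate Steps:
T(W, E) = 6 - sqrt(E**2 + W**2) (T(W, E) = 6 - sqrt(W**2 + E**2) = 6 - sqrt(E**2 + W**2))
d(h) = -8*h
(d(T(P(-4, 0), -3)) + 12)**2 = (-8*(6 - sqrt((-3)**2 + (-4)**2)) + 12)**2 = (-8*(6 - sqrt(9 + 16)) + 12)**2 = (-8*(6 - sqrt(25)) + 12)**2 = (-8*(6 - 1*5) + 12)**2 = (-8*(6 - 5) + 12)**2 = (-8*1 + 12)**2 = (-8 + 12)**2 = 4**2 = 16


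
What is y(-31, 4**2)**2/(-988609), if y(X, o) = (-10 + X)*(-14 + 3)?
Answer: -203401/988609 ≈ -0.20574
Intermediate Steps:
y(X, o) = 110 - 11*X (y(X, o) = (-10 + X)*(-11) = 110 - 11*X)
y(-31, 4**2)**2/(-988609) = (110 - 11*(-31))**2/(-988609) = (110 + 341)**2*(-1/988609) = 451**2*(-1/988609) = 203401*(-1/988609) = -203401/988609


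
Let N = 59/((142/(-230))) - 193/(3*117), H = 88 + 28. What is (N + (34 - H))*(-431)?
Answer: 1913105560/24921 ≈ 76767.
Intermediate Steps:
H = 116
N = -2395238/24921 (N = 59/((142*(-1/230))) - 193/351 = 59/(-71/115) - 193*1/351 = 59*(-115/71) - 193/351 = -6785/71 - 193/351 = -2395238/24921 ≈ -96.113)
(N + (34 - H))*(-431) = (-2395238/24921 + (34 - 1*116))*(-431) = (-2395238/24921 + (34 - 116))*(-431) = (-2395238/24921 - 82)*(-431) = -4438760/24921*(-431) = 1913105560/24921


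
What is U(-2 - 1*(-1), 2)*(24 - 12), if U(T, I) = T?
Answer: -12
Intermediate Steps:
U(-2 - 1*(-1), 2)*(24 - 12) = (-2 - 1*(-1))*(24 - 12) = (-2 + 1)*12 = -1*12 = -12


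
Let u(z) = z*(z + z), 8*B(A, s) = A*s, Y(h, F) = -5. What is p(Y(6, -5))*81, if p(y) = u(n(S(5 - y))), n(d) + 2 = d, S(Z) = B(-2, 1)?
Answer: 6561/8 ≈ 820.13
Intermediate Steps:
B(A, s) = A*s/8 (B(A, s) = (A*s)/8 = A*s/8)
S(Z) = -¼ (S(Z) = (⅛)*(-2)*1 = -¼)
n(d) = -2 + d
u(z) = 2*z² (u(z) = z*(2*z) = 2*z²)
p(y) = 81/8 (p(y) = 2*(-2 - ¼)² = 2*(-9/4)² = 2*(81/16) = 81/8)
p(Y(6, -5))*81 = (81/8)*81 = 6561/8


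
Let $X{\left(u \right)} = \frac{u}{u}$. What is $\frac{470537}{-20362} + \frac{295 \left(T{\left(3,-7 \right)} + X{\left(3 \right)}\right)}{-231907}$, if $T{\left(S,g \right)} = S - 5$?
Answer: $- \frac{109114817269}{4722090334} \approx -23.107$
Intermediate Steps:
$X{\left(u \right)} = 1$
$T{\left(S,g \right)} = -5 + S$
$\frac{470537}{-20362} + \frac{295 \left(T{\left(3,-7 \right)} + X{\left(3 \right)}\right)}{-231907} = \frac{470537}{-20362} + \frac{295 \left(\left(-5 + 3\right) + 1\right)}{-231907} = 470537 \left(- \frac{1}{20362}\right) + 295 \left(-2 + 1\right) \left(- \frac{1}{231907}\right) = - \frac{470537}{20362} + 295 \left(-1\right) \left(- \frac{1}{231907}\right) = - \frac{470537}{20362} - - \frac{295}{231907} = - \frac{470537}{20362} + \frac{295}{231907} = - \frac{109114817269}{4722090334}$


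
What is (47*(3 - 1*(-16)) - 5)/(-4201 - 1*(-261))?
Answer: -222/985 ≈ -0.22538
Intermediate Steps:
(47*(3 - 1*(-16)) - 5)/(-4201 - 1*(-261)) = (47*(3 + 16) - 5)/(-4201 + 261) = (47*19 - 5)/(-3940) = (893 - 5)*(-1/3940) = 888*(-1/3940) = -222/985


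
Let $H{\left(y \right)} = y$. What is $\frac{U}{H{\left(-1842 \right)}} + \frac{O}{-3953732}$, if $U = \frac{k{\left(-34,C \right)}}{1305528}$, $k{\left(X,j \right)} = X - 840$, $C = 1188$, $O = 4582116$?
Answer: $- \frac{72493350410849}{62551748840616} \approx -1.1589$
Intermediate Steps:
$k{\left(X,j \right)} = -840 + X$ ($k{\left(X,j \right)} = X - 840 = -840 + X$)
$U = - \frac{23}{34356}$ ($U = \frac{-840 - 34}{1305528} = \left(-874\right) \frac{1}{1305528} = - \frac{23}{34356} \approx -0.00066946$)
$\frac{U}{H{\left(-1842 \right)}} + \frac{O}{-3953732} = - \frac{23}{34356 \left(-1842\right)} + \frac{4582116}{-3953732} = \left(- \frac{23}{34356}\right) \left(- \frac{1}{1842}\right) + 4582116 \left(- \frac{1}{3953732}\right) = \frac{23}{63283752} - \frac{1145529}{988433} = - \frac{72493350410849}{62551748840616}$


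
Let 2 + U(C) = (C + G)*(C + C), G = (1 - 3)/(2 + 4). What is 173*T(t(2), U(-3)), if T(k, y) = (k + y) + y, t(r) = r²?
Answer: 6920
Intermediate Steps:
G = -⅓ (G = -2/6 = -2*⅙ = -⅓ ≈ -0.33333)
U(C) = -2 + 2*C*(-⅓ + C) (U(C) = -2 + (C - ⅓)*(C + C) = -2 + (-⅓ + C)*(2*C) = -2 + 2*C*(-⅓ + C))
T(k, y) = k + 2*y
173*T(t(2), U(-3)) = 173*(2² + 2*(-2 + 2*(-3)² - ⅔*(-3))) = 173*(4 + 2*(-2 + 2*9 + 2)) = 173*(4 + 2*(-2 + 18 + 2)) = 173*(4 + 2*18) = 173*(4 + 36) = 173*40 = 6920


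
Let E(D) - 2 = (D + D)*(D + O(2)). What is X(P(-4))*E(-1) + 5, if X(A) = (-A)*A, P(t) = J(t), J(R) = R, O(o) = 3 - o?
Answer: -27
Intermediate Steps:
P(t) = t
E(D) = 2 + 2*D*(1 + D) (E(D) = 2 + (D + D)*(D + (3 - 1*2)) = 2 + (2*D)*(D + (3 - 2)) = 2 + (2*D)*(D + 1) = 2 + (2*D)*(1 + D) = 2 + 2*D*(1 + D))
X(A) = -A**2
X(P(-4))*E(-1) + 5 = (-1*(-4)**2)*(2 + 2*(-1) + 2*(-1)**2) + 5 = (-1*16)*(2 - 2 + 2*1) + 5 = -16*(2 - 2 + 2) + 5 = -16*2 + 5 = -32 + 5 = -27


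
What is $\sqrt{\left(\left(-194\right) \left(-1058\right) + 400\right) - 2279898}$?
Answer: $i \sqrt{2074246} \approx 1440.2 i$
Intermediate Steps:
$\sqrt{\left(\left(-194\right) \left(-1058\right) + 400\right) - 2279898} = \sqrt{\left(205252 + 400\right) - 2279898} = \sqrt{205652 - 2279898} = \sqrt{-2074246} = i \sqrt{2074246}$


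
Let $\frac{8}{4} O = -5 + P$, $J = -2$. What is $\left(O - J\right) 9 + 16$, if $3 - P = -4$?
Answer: $43$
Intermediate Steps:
$P = 7$ ($P = 3 - -4 = 3 + 4 = 7$)
$O = 1$ ($O = \frac{-5 + 7}{2} = \frac{1}{2} \cdot 2 = 1$)
$\left(O - J\right) 9 + 16 = \left(1 - -2\right) 9 + 16 = \left(1 + 2\right) 9 + 16 = 3 \cdot 9 + 16 = 27 + 16 = 43$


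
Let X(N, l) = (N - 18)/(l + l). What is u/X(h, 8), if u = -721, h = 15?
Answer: 11536/3 ≈ 3845.3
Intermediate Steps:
X(N, l) = (-18 + N)/(2*l) (X(N, l) = (-18 + N)/((2*l)) = (-18 + N)*(1/(2*l)) = (-18 + N)/(2*l))
u/X(h, 8) = -721*16/(-18 + 15) = -721/((½)*(⅛)*(-3)) = -721/(-3/16) = -721*(-16/3) = 11536/3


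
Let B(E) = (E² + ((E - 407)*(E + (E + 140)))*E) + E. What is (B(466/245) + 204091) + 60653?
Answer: 2263958333982/14706125 ≈ 1.5395e+5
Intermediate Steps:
B(E) = E + E² + E*(-407 + E)*(140 + 2*E) (B(E) = (E² + ((-407 + E)*(E + (140 + E)))*E) + E = (E² + ((-407 + E)*(140 + 2*E))*E) + E = (E² + E*(-407 + E)*(140 + 2*E)) + E = E + E² + E*(-407 + E)*(140 + 2*E))
(B(466/245) + 204091) + 60653 = ((466/245)*(-56979 - 313618/245 + 2*(466/245)²) + 204091) + 60653 = ((466*(1/245))*(-56979 - 313618/245 + 2*(466*(1/245))²) + 204091) + 60653 = (466*(-56979 - 673*466/245 + 2*(466/245)²)/245 + 204091) + 60653 = (466*(-56979 - 313618/245 + 2*(217156/60025))/245 + 204091) + 60653 = (466*(-56979 - 313618/245 + 434312/60025)/245 + 204091) + 60653 = ((466/245)*(-3496566573/60025) + 204091) + 60653 = (-1629400023018/14706125 + 204091) + 60653 = 1371987734357/14706125 + 60653 = 2263958333982/14706125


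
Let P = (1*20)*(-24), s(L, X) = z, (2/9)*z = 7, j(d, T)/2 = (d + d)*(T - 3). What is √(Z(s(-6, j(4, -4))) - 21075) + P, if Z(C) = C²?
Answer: -480 + I*√80331/2 ≈ -480.0 + 141.71*I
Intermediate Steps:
j(d, T) = 4*d*(-3 + T) (j(d, T) = 2*((d + d)*(T - 3)) = 2*((2*d)*(-3 + T)) = 2*(2*d*(-3 + T)) = 4*d*(-3 + T))
z = 63/2 (z = (9/2)*7 = 63/2 ≈ 31.500)
s(L, X) = 63/2
P = -480 (P = 20*(-24) = -480)
√(Z(s(-6, j(4, -4))) - 21075) + P = √((63/2)² - 21075) - 480 = √(3969/4 - 21075) - 480 = √(-80331/4) - 480 = I*√80331/2 - 480 = -480 + I*√80331/2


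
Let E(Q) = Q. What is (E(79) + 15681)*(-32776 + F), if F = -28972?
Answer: -973148480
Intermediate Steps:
(E(79) + 15681)*(-32776 + F) = (79 + 15681)*(-32776 - 28972) = 15760*(-61748) = -973148480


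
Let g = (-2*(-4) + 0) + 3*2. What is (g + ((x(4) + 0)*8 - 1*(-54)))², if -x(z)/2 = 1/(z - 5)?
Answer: 7056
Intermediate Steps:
x(z) = -2/(-5 + z) (x(z) = -2/(z - 5) = -2/(-5 + z))
g = 14 (g = (8 + 0) + 6 = 8 + 6 = 14)
(g + ((x(4) + 0)*8 - 1*(-54)))² = (14 + ((-2/(-5 + 4) + 0)*8 - 1*(-54)))² = (14 + ((-2/(-1) + 0)*8 + 54))² = (14 + ((-2*(-1) + 0)*8 + 54))² = (14 + ((2 + 0)*8 + 54))² = (14 + (2*8 + 54))² = (14 + (16 + 54))² = (14 + 70)² = 84² = 7056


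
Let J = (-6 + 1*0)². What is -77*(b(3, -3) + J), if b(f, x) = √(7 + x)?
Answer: -2926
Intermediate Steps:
J = 36 (J = (-6 + 0)² = (-6)² = 36)
-77*(b(3, -3) + J) = -77*(√(7 - 3) + 36) = -77*(√4 + 36) = -77*(2 + 36) = -77*38 = -2926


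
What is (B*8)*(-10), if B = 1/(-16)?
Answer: 5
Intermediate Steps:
B = -1/16 ≈ -0.062500
(B*8)*(-10) = -1/16*8*(-10) = -1/2*(-10) = 5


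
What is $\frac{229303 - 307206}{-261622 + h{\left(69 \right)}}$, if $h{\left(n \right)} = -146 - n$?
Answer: $\frac{77903}{261837} \approx 0.29752$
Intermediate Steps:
$\frac{229303 - 307206}{-261622 + h{\left(69 \right)}} = \frac{229303 - 307206}{-261622 - 215} = - \frac{77903}{-261622 - 215} = - \frac{77903}{-261837} = \left(-77903\right) \left(- \frac{1}{261837}\right) = \frac{77903}{261837}$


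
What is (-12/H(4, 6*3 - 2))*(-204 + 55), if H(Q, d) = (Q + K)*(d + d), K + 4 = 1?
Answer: 447/8 ≈ 55.875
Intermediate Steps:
K = -3 (K = -4 + 1 = -3)
H(Q, d) = 2*d*(-3 + Q) (H(Q, d) = (Q - 3)*(d + d) = (-3 + Q)*(2*d) = 2*d*(-3 + Q))
(-12/H(4, 6*3 - 2))*(-204 + 55) = (-12*1/(2*(-3 + 4)*(6*3 - 2)))*(-204 + 55) = -12*1/(2*(18 - 2))*(-149) = -12/(2*16*1)*(-149) = -12/32*(-149) = -12*1/32*(-149) = -3/8*(-149) = 447/8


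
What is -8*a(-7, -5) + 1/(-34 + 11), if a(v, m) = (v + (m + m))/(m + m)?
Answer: -1569/115 ≈ -13.643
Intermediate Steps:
a(v, m) = (v + 2*m)/(2*m) (a(v, m) = (v + 2*m)/((2*m)) = (v + 2*m)*(1/(2*m)) = (v + 2*m)/(2*m))
-8*a(-7, -5) + 1/(-34 + 11) = -8*(-5 + (½)*(-7))/(-5) + 1/(-34 + 11) = -(-8)*(-5 - 7/2)/5 + 1/(-23) = -(-8)*(-17)/(5*2) - 1/23 = -8*17/10 - 1/23 = -68/5 - 1/23 = -1569/115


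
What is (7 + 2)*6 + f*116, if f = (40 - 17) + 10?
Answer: 3882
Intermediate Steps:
f = 33 (f = 23 + 10 = 33)
(7 + 2)*6 + f*116 = (7 + 2)*6 + 33*116 = 9*6 + 3828 = 54 + 3828 = 3882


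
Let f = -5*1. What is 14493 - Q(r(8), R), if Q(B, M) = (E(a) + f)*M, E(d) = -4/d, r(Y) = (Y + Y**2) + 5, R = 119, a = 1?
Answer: 15564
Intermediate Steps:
f = -5
r(Y) = 5 + Y + Y**2
Q(B, M) = -9*M (Q(B, M) = (-4/1 - 5)*M = (-4*1 - 5)*M = (-4 - 5)*M = -9*M)
14493 - Q(r(8), R) = 14493 - (-9)*119 = 14493 - 1*(-1071) = 14493 + 1071 = 15564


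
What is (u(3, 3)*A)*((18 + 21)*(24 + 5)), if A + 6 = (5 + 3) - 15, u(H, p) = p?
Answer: -44109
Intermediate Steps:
A = -13 (A = -6 + ((5 + 3) - 15) = -6 + (8 - 15) = -6 - 7 = -13)
(u(3, 3)*A)*((18 + 21)*(24 + 5)) = (3*(-13))*((18 + 21)*(24 + 5)) = -1521*29 = -39*1131 = -44109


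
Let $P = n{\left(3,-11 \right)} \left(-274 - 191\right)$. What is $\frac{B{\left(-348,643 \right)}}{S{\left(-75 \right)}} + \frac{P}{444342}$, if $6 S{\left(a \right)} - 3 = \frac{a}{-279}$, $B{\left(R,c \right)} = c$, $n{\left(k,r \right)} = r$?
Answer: $\frac{13285733209}{11256664} \approx 1180.3$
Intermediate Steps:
$S{\left(a \right)} = \frac{1}{2} - \frac{a}{1674}$ ($S{\left(a \right)} = \frac{1}{2} + \frac{a \frac{1}{-279}}{6} = \frac{1}{2} + \frac{a \left(- \frac{1}{279}\right)}{6} = \frac{1}{2} + \frac{\left(- \frac{1}{279}\right) a}{6} = \frac{1}{2} - \frac{a}{1674}$)
$P = 5115$ ($P = - 11 \left(-274 - 191\right) = \left(-11\right) \left(-465\right) = 5115$)
$\frac{B{\left(-348,643 \right)}}{S{\left(-75 \right)}} + \frac{P}{444342} = \frac{643}{\frac{1}{2} - - \frac{25}{558}} + \frac{5115}{444342} = \frac{643}{\frac{1}{2} + \frac{25}{558}} + 5115 \cdot \frac{1}{444342} = \frac{643}{\frac{152}{279}} + \frac{1705}{148114} = 643 \cdot \frac{279}{152} + \frac{1705}{148114} = \frac{179397}{152} + \frac{1705}{148114} = \frac{13285733209}{11256664}$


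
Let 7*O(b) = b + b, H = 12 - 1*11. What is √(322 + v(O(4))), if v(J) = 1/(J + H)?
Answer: √72555/15 ≈ 17.957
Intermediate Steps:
H = 1 (H = 12 - 11 = 1)
O(b) = 2*b/7 (O(b) = (b + b)/7 = (2*b)/7 = 2*b/7)
v(J) = 1/(1 + J) (v(J) = 1/(J + 1) = 1/(1 + J))
√(322 + v(O(4))) = √(322 + 1/(1 + (2/7)*4)) = √(322 + 1/(1 + 8/7)) = √(322 + 1/(15/7)) = √(322 + 7/15) = √(4837/15) = √72555/15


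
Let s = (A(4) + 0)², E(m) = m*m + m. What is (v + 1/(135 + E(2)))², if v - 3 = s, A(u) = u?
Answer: 7182400/19881 ≈ 361.27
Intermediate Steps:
E(m) = m + m² (E(m) = m² + m = m + m²)
s = 16 (s = (4 + 0)² = 4² = 16)
v = 19 (v = 3 + 16 = 19)
(v + 1/(135 + E(2)))² = (19 + 1/(135 + 2*(1 + 2)))² = (19 + 1/(135 + 2*3))² = (19 + 1/(135 + 6))² = (19 + 1/141)² = (2680/141)² = 7182400/19881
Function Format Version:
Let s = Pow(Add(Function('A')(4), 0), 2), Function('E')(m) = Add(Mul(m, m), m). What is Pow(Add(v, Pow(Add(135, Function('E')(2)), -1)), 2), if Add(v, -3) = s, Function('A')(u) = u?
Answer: Rational(7182400, 19881) ≈ 361.27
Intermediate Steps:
Function('E')(m) = Add(m, Pow(m, 2)) (Function('E')(m) = Add(Pow(m, 2), m) = Add(m, Pow(m, 2)))
s = 16 (s = Pow(Add(4, 0), 2) = Pow(4, 2) = 16)
v = 19 (v = Add(3, 16) = 19)
Pow(Add(v, Pow(Add(135, Function('E')(2)), -1)), 2) = Pow(Add(19, Pow(Add(135, Mul(2, Add(1, 2))), -1)), 2) = Pow(Add(19, Pow(Add(135, Mul(2, 3)), -1)), 2) = Pow(Add(19, Pow(Add(135, 6), -1)), 2) = Pow(Add(19, Pow(141, -1)), 2) = Pow(Add(19, Rational(1, 141)), 2) = Pow(Rational(2680, 141), 2) = Rational(7182400, 19881)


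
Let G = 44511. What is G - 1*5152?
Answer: 39359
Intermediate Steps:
G - 1*5152 = 44511 - 1*5152 = 44511 - 5152 = 39359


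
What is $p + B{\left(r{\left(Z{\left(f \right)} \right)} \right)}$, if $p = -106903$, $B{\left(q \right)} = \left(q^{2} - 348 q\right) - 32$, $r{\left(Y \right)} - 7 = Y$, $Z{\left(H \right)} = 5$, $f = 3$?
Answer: $-110967$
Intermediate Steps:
$r{\left(Y \right)} = 7 + Y$
$B{\left(q \right)} = -32 + q^{2} - 348 q$
$p + B{\left(r{\left(Z{\left(f \right)} \right)} \right)} = -106903 - \left(32 - \left(7 + 5\right)^{2} + 348 \left(7 + 5\right)\right) = -106903 - \left(4208 - 144\right) = -106903 - 4064 = -110967$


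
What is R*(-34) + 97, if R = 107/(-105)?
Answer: 13823/105 ≈ 131.65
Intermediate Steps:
R = -107/105 (R = 107*(-1/105) = -107/105 ≈ -1.0190)
R*(-34) + 97 = -107/105*(-34) + 97 = 3638/105 + 97 = 13823/105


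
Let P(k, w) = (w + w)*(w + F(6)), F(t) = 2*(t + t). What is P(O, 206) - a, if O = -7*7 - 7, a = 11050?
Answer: 83710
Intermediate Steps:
F(t) = 4*t (F(t) = 2*(2*t) = 4*t)
O = -56 (O = -49 - 7 = -56)
P(k, w) = 2*w*(24 + w) (P(k, w) = (w + w)*(w + 4*6) = (2*w)*(w + 24) = (2*w)*(24 + w) = 2*w*(24 + w))
P(O, 206) - a = 2*206*(24 + 206) - 1*11050 = 2*206*230 - 11050 = 94760 - 11050 = 83710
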